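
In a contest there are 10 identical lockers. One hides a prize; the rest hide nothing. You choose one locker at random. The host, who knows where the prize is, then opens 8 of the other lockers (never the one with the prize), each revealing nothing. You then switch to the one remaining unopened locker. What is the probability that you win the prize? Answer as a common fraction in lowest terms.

9/10

Your original locker holds the prize with probability 1/10, so the other 9 collectively hold it with probability 9/10.
The host can always find 8 empty lockers to open, so the reveals don't change that 9/10; it is now spread over the 1 remaining unopened locker.
P(win by switching) = (9/10) · (1/1) = 9/10.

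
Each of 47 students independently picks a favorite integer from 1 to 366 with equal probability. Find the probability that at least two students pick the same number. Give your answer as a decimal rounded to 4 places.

It's easier to compute the probability that all 47 are distinct.
P(all distinct) = 366/366 · 365/366 · ··· · 320/366 ≈ 0.0456.
So the probability of at least one match is 1 − 0.0456 = 0.9544.

0.9544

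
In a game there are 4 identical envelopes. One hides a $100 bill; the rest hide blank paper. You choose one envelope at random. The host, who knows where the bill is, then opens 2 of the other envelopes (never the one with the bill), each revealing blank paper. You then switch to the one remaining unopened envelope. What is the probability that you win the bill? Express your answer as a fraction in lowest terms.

3/4

Your original envelope holds the bill with probability 1/4, so the other 3 collectively hold it with probability 3/4.
The host can always find 2 empty envelopes to open, so the reveals don't change that 3/4; it is now spread over the 1 remaining unopened envelope.
P(win by switching) = (3/4) · (1/1) = 3/4.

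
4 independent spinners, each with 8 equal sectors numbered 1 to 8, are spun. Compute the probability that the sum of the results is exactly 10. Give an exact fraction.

21/1024

There are 8^4 = 4096 equally likely outcomes.
The number of ordered 4-tuples from {1,…,8} summing to 10 is 84.
P(sum = 10) = 84/4096 = 21/1024.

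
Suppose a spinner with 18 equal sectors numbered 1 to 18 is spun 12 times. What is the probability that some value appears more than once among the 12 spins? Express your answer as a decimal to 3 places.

P(all 12 different) = 18/18 · 17/18 · ··· · 7/18 ≈ 0.008.
P(at least two equal) = 1 − 0.008 = 0.992.

0.992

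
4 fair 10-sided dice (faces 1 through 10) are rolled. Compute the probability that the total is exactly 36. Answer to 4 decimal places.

There are 10^4 = 10000 equally likely outcomes.
The number of ordered 4-tuples from {1,…,10} summing to 36 is 35.
P(sum = 36) = 35/10000 = 7/2000 ≈ 0.0035.

0.0035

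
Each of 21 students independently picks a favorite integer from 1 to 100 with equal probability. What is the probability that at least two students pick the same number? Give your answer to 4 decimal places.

It's easier to compute the probability that all 21 are distinct.
P(all distinct) = 100/100 · 99/100 · ··· · 80/100 ≈ 0.1043.
So the probability of at least one match is 1 − 0.1043 = 0.8957.

0.8957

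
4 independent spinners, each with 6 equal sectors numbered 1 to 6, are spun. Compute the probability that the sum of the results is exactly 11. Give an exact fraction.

13/162

There are 6^4 = 1296 equally likely outcomes.
The number of ordered 4-tuples from {1,…,6} summing to 11 is 104.
P(sum = 11) = 104/1296 = 13/162.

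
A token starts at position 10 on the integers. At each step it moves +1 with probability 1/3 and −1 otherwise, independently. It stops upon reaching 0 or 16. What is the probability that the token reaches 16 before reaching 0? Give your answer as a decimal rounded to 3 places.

Let r = q/p = (2/3)/(1/3) = 2. The recurrence P(i) = p·P(i+1) + q·P(i−1) with P(0)=0, P(16)=1 gives P(i) = (1 − r^i)/(1 − r^16).
P(10) = (1 − (2)^10) / (1 − (2)^16) = 341/21845 ≈ 0.016.

0.016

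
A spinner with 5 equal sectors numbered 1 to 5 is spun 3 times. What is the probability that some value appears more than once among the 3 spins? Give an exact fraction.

P(all 3 different) = 5/5 · 4/5 · ··· · 3/5 = 12/25.
P(at least two equal) = 1 − 12/25 = 13/25.

13/25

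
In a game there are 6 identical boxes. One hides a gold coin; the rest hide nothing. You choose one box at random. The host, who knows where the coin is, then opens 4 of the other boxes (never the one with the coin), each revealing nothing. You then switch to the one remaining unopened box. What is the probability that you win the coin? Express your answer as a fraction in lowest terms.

5/6

Your original box holds the coin with probability 1/6, so the other 5 collectively hold it with probability 5/6.
The host can always find 4 empty boxes to open, so the reveals don't change that 5/6; it is now spread over the 1 remaining unopened box.
P(win by switching) = (5/6) · (1/1) = 5/6.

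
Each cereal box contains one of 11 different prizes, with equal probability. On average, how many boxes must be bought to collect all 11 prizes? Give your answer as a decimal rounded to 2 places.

33.22

After i distinct types are collected, each trial gives a new one with probability (11−i)/11, so the expected wait for the next new type is 11/(11−i).
E = 11/11 + 11/10 + 11/9 + 11/8 + 11/7 + 11/6 + 11/5 + 11/4 + 11/3 + 11/2 + 11/1 = 83711/2520 ≈ 33.22.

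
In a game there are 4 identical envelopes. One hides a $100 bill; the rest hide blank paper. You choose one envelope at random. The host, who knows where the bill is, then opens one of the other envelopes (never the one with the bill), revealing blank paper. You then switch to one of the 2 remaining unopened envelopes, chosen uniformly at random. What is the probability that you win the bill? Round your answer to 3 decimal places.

Your original envelope holds the bill with probability 1/4, so the other 3 collectively hold it with probability 3/4.
The host can always find an empty envelope to open, so this doesn't change that 3/4; it is now spread over the 2 remaining unopened envelopes.
P(win by switching) = (3/4) · (1/2) = 3/8 ≈ 0.375.

0.375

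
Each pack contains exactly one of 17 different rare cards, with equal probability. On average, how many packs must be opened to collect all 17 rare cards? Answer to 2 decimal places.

58.47

After i distinct types are collected, each trial gives a new one with probability (17−i)/17, so the expected wait for the next new type is 17/(17−i).
E = 17/17 + 17/16 + 17/15 + 17/14 + 17/13 + 17/12 + 17/11 + 17/10 + 17/9 + 17/8 + 17/7 + 17/6 + 17/5 + 17/4 + 17/3 + 17/2 + 17/1 = 42142223/720720 ≈ 58.47.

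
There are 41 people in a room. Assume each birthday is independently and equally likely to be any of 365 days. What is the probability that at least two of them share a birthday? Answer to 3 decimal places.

0.903

It's easier to compute the probability that all 41 are distinct.
P(all distinct) = 365/365 · 364/365 · ··· · 325/365 ≈ 0.097.
So the probability of at least one match is 1 − 0.097 = 0.903.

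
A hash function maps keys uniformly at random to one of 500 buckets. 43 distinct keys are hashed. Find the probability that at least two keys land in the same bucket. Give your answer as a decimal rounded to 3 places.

It's easier to compute the probability that all 43 are distinct.
P(all distinct) = 500/500 · 499/500 · ··· · 458/500 ≈ 0.156.
So the probability of at least one match is 1 − 0.156 = 0.844.

0.844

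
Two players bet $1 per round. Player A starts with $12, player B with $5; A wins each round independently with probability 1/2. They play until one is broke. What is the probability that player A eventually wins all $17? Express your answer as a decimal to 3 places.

0.706

With a fair step, P(i) = ½P(i−1) + ½P(i+1) with P(0)=0, P(17)=1 has the linear solution P(i) = i/17.
P(12) = 12/17 ≈ 0.706.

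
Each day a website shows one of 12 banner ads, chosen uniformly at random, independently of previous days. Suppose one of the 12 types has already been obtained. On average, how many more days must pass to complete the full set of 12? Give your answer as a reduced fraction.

83711/2310

Starting from 1 distinct type, each trial gives a new one with probability (12−i)/12 when i types are held, so the wait for the next new type is 12/(12−i).
E = 12/11 + 12/10 + 12/9 + 12/8 + 12/7 + 12/6 + 12/5 + 12/4 + 12/3 + 12/2 + 12/1 = 83711/2310.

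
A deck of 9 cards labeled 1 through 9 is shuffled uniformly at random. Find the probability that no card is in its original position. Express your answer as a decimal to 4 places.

0.3679

This is the derangement probability: permutations of 9 with no fixed point.
D(9) = 9! · (1 − 1/1! + 1/2! − ··· + (−1)^9/9!) = 133496.
P = 133496/362880 = 16687/45360 ≈ 0.3679.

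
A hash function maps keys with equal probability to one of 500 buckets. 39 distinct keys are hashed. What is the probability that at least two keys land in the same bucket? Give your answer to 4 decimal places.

It's easier to compute the probability that all 39 are distinct.
P(all distinct) = 500/500 · 499/500 · ··· · 462/500 ≈ 0.2184.
So the probability of at least one match is 1 − 0.2184 = 0.7816.

0.7816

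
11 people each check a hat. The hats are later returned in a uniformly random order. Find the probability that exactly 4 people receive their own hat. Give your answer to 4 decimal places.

0.0153

Choose which 4 of the 11 are fixed: C(11,4) = 330 ways.
The remaining 7 must have no fixed point: D(7) = 1854.
P = 330·1854/39916800 = 103/6720 ≈ 0.0153.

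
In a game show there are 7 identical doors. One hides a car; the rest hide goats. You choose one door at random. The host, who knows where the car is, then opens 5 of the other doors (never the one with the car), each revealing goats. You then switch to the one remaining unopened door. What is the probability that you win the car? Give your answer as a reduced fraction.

Your original door holds the car with probability 1/7, so the other 6 collectively hold it with probability 6/7.
The host can always find 5 empty doors to open, so the reveals don't change that 6/7; it is now spread over the 1 remaining unopened door.
P(win by switching) = (6/7) · (1/1) = 6/7.

6/7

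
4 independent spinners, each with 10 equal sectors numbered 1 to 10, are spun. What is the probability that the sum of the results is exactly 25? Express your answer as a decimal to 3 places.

0.059

There are 10^4 = 10000 equally likely outcomes.
The number of ordered 4-tuples from {1,…,10} summing to 25 is 592.
P(sum = 25) = 592/10000 = 37/625 ≈ 0.059.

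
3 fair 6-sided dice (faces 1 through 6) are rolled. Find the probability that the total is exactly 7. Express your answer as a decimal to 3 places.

There are 6^3 = 216 equally likely outcomes.
The number of ordered 3-tuples from {1,…,6} summing to 7 is 15.
P(sum = 7) = 15/216 = 5/72 ≈ 0.069.

0.069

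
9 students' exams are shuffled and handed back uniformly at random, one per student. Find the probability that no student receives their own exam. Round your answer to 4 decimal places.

0.3679

This is the derangement probability: permutations of 9 with no fixed point.
D(9) = 9! · (1 − 1/1! + 1/2! − ··· + (−1)^9/9!) = 133496.
P = 133496/362880 = 16687/45360 ≈ 0.3679.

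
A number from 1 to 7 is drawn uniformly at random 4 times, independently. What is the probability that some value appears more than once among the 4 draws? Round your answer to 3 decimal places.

0.650

P(all 4 different) = 7/7 · 6/7 · ··· · 4/7 ≈ 0.350.
P(at least two equal) = 1 − 0.350 = 0.650.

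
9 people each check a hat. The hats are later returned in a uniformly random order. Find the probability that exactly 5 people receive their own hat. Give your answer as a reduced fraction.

1/320

Choose which 5 of the 9 are fixed: C(9,5) = 126 ways.
The remaining 4 must have no fixed point: D(4) = 9.
P = 126·9/362880 = 1/320.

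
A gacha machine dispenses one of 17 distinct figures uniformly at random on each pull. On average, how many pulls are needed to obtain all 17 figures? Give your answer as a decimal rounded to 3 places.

After i distinct types are collected, each trial gives a new one with probability (17−i)/17, so the expected wait for the next new type is 17/(17−i).
E = 17/17 + 17/16 + 17/15 + 17/14 + 17/13 + 17/12 + 17/11 + 17/10 + 17/9 + 17/8 + 17/7 + 17/6 + 17/5 + 17/4 + 17/3 + 17/2 + 17/1 = 42142223/720720 ≈ 58.472.

58.472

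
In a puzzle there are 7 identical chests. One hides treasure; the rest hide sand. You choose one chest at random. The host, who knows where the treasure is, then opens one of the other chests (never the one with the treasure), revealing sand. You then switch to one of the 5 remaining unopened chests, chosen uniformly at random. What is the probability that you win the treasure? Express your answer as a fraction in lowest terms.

6/35

Your original chest holds the treasure with probability 1/7, so the other 6 collectively hold it with probability 6/7.
The host can always find an empty chest to open, so this doesn't change that 6/7; it is now spread over the 5 remaining unopened chests.
P(win by switching) = (6/7) · (1/5) = 6/35.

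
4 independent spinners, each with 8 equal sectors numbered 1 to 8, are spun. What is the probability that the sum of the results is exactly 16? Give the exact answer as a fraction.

315/4096

There are 8^4 = 4096 equally likely outcomes.
The number of ordered 4-tuples from {1,…,8} summing to 16 is 315.
P(sum = 16) = 315/4096.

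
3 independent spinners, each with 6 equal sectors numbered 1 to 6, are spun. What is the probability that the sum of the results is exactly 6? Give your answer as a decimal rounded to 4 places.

0.0463

There are 6^3 = 216 equally likely outcomes.
The number of ordered 3-tuples from {1,…,6} summing to 6 is 10.
P(sum = 6) = 10/216 = 5/108 ≈ 0.0463.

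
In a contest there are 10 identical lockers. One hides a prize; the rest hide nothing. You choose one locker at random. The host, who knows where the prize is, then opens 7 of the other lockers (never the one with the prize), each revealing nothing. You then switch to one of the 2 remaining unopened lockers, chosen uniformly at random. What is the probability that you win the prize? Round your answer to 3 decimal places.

0.450

Your original locker holds the prize with probability 1/10, so the other 9 collectively hold it with probability 9/10.
The host can always find 7 empty lockers to open, so the reveals don't change that 9/10; it is now spread over the 2 remaining unopened lockers.
P(win by switching) = (9/10) · (1/2) = 9/20 ≈ 0.450.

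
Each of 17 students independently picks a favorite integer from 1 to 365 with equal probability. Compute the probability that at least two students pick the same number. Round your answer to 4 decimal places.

0.3150

It's easier to compute the probability that all 17 are distinct.
P(all distinct) = 365/365 · 364/365 · ··· · 349/365 ≈ 0.6850.
So the probability of at least one match is 1 − 0.6850 = 0.3150.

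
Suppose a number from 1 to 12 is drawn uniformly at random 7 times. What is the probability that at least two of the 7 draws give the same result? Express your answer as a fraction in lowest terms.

P(all 7 different) = 12/12 · 11/12 · ··· · 6/12 = 385/3456.
P(at least two equal) = 1 − 385/3456 = 3071/3456.

3071/3456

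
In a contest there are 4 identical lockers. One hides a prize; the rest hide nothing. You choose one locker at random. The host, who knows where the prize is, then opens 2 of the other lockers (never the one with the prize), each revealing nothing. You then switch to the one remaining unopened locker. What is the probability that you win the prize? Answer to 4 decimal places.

Your original locker holds the prize with probability 1/4, so the other 3 collectively hold it with probability 3/4.
The host can always find 2 empty lockers to open, so the reveals don't change that 3/4; it is now spread over the 1 remaining unopened locker.
P(win by switching) = (3/4) · (1/1) = 3/4 ≈ 0.7500.

0.7500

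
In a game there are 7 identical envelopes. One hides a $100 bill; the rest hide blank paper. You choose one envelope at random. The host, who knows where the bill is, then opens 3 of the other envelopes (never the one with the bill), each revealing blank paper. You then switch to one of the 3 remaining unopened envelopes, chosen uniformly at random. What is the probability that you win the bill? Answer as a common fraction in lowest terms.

Your original envelope holds the bill with probability 1/7, so the other 6 collectively hold it with probability 6/7.
The host can always find 3 empty envelopes to open, so the reveals don't change that 6/7; it is now spread over the 3 remaining unopened envelopes.
P(win by switching) = (6/7) · (1/3) = 2/7.

2/7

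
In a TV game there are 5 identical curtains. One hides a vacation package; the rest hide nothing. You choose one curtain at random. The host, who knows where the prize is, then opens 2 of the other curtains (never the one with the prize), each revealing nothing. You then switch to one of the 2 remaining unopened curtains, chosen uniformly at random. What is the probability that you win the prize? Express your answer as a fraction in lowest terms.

Your original curtain holds the prize with probability 1/5, so the other 4 collectively hold it with probability 4/5.
The host can always find 2 empty curtains to open, so the reveals don't change that 4/5; it is now spread over the 2 remaining unopened curtains.
P(win by switching) = (4/5) · (1/2) = 2/5.

2/5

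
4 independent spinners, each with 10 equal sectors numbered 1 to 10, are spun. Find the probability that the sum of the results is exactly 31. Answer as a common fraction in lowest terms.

11/500

There are 10^4 = 10000 equally likely outcomes.
The number of ordered 4-tuples from {1,…,10} summing to 31 is 220.
P(sum = 31) = 220/10000 = 11/500.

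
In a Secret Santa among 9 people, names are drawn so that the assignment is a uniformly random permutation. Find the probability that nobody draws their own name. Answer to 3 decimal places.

This is the derangement probability: permutations of 9 with no fixed point.
D(9) = 9! · (1 − 1/1! + 1/2! − ··· + (−1)^9/9!) = 133496.
P = 133496/362880 = 16687/45360 ≈ 0.368.

0.368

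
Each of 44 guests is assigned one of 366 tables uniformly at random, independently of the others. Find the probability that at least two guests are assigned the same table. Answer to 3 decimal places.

0.932

It's easier to compute the probability that all 44 are distinct.
P(all distinct) = 366/366 · 365/366 · ··· · 323/366 ≈ 0.068.
So the probability of at least one match is 1 − 0.068 = 0.932.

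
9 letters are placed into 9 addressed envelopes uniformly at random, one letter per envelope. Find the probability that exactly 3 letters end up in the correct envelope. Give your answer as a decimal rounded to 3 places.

Choose which 3 of the 9 are fixed: C(9,3) = 84 ways.
The remaining 6 must have no fixed point: D(6) = 265.
P = 84·265/362880 = 53/864 ≈ 0.061.

0.061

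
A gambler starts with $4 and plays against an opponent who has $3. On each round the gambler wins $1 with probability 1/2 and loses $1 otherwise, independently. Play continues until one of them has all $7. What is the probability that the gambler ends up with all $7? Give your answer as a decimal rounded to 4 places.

With a fair step, P(i) = ½P(i−1) + ½P(i+1) with P(0)=0, P(7)=1 has the linear solution P(i) = i/7.
P(4) = 4/7 ≈ 0.5714.

0.5714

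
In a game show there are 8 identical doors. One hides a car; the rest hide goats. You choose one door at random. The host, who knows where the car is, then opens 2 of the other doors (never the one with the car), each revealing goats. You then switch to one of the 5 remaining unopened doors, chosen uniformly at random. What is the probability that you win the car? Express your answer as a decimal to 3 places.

0.175

Your original door holds the car with probability 1/8, so the other 7 collectively hold it with probability 7/8.
The host can always find 2 empty doors to open, so the reveals don't change that 7/8; it is now spread over the 5 remaining unopened doors.
P(win by switching) = (7/8) · (1/5) = 7/40 ≈ 0.175.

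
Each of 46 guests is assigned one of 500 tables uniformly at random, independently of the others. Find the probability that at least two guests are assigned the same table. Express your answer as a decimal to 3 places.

0.882

It's easier to compute the probability that all 46 are distinct.
P(all distinct) = 500/500 · 499/500 · ··· · 455/500 ≈ 0.118.
So the probability of at least one match is 1 − 0.118 = 0.882.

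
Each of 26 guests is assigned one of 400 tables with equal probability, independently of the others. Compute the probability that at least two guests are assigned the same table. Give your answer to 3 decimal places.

It's easier to compute the probability that all 26 are distinct.
P(all distinct) = 400/400 · 399/400 · ··· · 375/400 ≈ 0.436.
So the probability of at least one match is 1 − 0.436 = 0.564.

0.564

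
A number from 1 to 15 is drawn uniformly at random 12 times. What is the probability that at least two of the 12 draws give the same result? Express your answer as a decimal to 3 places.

0.998

P(all 12 different) = 15/15 · 14/15 · ··· · 4/15 ≈ 0.002.
P(at least two equal) = 1 − 0.002 = 0.998.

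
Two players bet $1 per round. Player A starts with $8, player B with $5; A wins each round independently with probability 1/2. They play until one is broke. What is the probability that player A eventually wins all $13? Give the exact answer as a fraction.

8/13

With a fair step, P(i) = ½P(i−1) + ½P(i+1) with P(0)=0, P(13)=1 has the linear solution P(i) = i/13.
P(8) = 8/13.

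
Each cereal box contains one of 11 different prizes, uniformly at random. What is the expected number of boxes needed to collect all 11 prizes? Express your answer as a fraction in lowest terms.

83711/2520

After i distinct types are collected, each trial gives a new one with probability (11−i)/11, so the expected wait for the next new type is 11/(11−i).
E = 11/11 + 11/10 + 11/9 + 11/8 + 11/7 + 11/6 + 11/5 + 11/4 + 11/3 + 11/2 + 11/1 = 83711/2520.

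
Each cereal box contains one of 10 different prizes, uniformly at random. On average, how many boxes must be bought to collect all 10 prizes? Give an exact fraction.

7381/252

After i distinct types are collected, each trial gives a new one with probability (10−i)/10, so the expected wait for the next new type is 10/(10−i).
E = 10/10 + 10/9 + 10/8 + 10/7 + 10/6 + 10/5 + 10/4 + 10/3 + 10/2 + 10/1 = 7381/252.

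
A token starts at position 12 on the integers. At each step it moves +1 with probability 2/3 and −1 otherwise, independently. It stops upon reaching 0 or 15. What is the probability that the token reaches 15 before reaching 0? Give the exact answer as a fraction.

Let r = q/p = (1/3)/(2/3) = 1/2. The recurrence P(i) = p·P(i+1) + q·P(i−1) with P(0)=0, P(15)=1 gives P(i) = (1 − r^i)/(1 − r^15).
P(12) = (1 − (1/2)^12) / (1 − (1/2)^15) = 4680/4681.

4680/4681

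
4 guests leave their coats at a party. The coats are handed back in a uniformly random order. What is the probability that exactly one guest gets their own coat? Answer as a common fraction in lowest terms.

1/3

Choose which one is fixed: C(4,1) = 4 ways.
The remaining 3 must have no fixed point: D(3) = 2.
P = 4·2/24 = 1/3.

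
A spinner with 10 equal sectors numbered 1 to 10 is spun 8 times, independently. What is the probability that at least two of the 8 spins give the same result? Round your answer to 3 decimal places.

P(all 8 different) = 10/10 · 9/10 · ··· · 3/10 ≈ 0.018.
P(at least two equal) = 1 − 0.018 = 0.982.

0.982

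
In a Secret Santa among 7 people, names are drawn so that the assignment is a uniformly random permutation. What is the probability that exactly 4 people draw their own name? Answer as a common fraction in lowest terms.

1/72

Choose which 4 of the 7 are fixed: C(7,4) = 35 ways.
The remaining 3 must have no fixed point: D(3) = 2.
P = 35·2/5040 = 1/72.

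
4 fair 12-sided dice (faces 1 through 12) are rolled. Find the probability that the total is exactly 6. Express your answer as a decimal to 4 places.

There are 12^4 = 20736 equally likely outcomes.
The number of ordered 4-tuples from {1,…,12} summing to 6 is 10.
P(sum = 6) = 10/20736 = 5/10368 ≈ 0.0005.

0.0005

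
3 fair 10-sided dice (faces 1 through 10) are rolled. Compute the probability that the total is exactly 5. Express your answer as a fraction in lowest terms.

3/500

There are 10^3 = 1000 equally likely outcomes.
The number of ordered 3-tuples from {1,…,10} summing to 5 is 6.
P(sum = 5) = 6/1000 = 3/500.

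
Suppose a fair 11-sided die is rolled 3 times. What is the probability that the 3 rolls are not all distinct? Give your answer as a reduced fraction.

31/121

P(all 3 different) = 11/11 · 10/11 · ··· · 9/11 = 90/121.
P(at least two equal) = 1 − 90/121 = 31/121.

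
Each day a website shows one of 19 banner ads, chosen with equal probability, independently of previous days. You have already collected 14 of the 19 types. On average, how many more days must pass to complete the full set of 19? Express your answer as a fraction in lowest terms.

2603/60

Starting from 14 distinct types, each trial gives a new one with probability (19−i)/19 when i types are held, so the wait for the next new type is 19/(19−i).
E = 19/5 + 19/4 + 19/3 + 19/2 + 19/1 = 2603/60.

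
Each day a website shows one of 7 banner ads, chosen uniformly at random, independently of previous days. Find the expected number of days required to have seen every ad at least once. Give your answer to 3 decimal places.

After i distinct types are collected, each trial gives a new one with probability (7−i)/7, so the expected wait for the next new type is 7/(7−i).
E = 7/7 + 7/6 + 7/5 + 7/4 + 7/3 + 7/2 + 7/1 = 363/20 ≈ 18.150.

18.150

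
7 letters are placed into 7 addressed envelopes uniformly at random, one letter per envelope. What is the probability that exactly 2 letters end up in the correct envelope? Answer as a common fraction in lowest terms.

11/60

Choose which 2 of the 7 are fixed: C(7,2) = 21 ways.
The remaining 5 must have no fixed point: D(5) = 44.
P = 21·44/5040 = 11/60.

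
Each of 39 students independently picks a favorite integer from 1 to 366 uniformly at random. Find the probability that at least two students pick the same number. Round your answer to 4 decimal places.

0.8775

It's easier to compute the probability that all 39 are distinct.
P(all distinct) = 366/366 · 365/366 · ··· · 328/366 ≈ 0.1225.
So the probability of at least one match is 1 − 0.1225 = 0.8775.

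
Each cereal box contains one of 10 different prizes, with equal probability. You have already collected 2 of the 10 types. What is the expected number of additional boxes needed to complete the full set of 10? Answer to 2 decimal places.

Starting from 2 distinct types, each trial gives a new one with probability (10−i)/10 when i types are held, so the wait for the next new type is 10/(10−i).
E = 10/8 + 10/7 + 10/6 + 10/5 + 10/4 + 10/3 + 10/2 + 10/1 = 761/28 ≈ 27.18.

27.18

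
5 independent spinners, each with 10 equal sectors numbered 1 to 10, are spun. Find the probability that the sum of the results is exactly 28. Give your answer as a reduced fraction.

3/50

There are 10^5 = 100000 equally likely outcomes.
The number of ordered 5-tuples from {1,…,10} summing to 28 is 6000.
P(sum = 28) = 6000/100000 = 3/50.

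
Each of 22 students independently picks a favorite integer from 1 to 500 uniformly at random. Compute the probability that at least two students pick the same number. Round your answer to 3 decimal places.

0.374

It's easier to compute the probability that all 22 are distinct.
P(all distinct) = 500/500 · 499/500 · ··· · 479/500 ≈ 0.626.
So the probability of at least one match is 1 − 0.626 = 0.374.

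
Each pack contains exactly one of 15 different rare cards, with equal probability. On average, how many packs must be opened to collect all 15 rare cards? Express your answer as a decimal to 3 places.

49.773

After i distinct types are collected, each trial gives a new one with probability (15−i)/15, so the expected wait for the next new type is 15/(15−i).
E = 15/15 + 15/14 + 15/13 + 15/12 + 15/11 + 15/10 + 15/9 + 15/8 + 15/7 + 15/6 + 15/5 + 15/4 + 15/3 + 15/2 + 15/1 = 1195757/24024 ≈ 49.773.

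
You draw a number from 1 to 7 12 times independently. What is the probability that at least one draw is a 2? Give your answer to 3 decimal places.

P(no draw is a 2) = (6/7)^12 ≈ 0.157.
P(at least one) = 1 − 0.157 = 0.843.

0.843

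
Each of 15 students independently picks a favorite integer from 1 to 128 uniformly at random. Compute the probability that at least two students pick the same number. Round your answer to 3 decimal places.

0.574

It's easier to compute the probability that all 15 are distinct.
P(all distinct) = 128/128 · 127/128 · ··· · 114/128 ≈ 0.426.
So the probability of at least one match is 1 − 0.426 = 0.574.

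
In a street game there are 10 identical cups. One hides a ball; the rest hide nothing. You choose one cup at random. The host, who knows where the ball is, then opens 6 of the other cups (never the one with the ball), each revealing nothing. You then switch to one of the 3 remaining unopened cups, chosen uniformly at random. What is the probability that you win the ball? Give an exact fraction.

3/10

Your original cup holds the ball with probability 1/10, so the other 9 collectively hold it with probability 9/10.
The host can always find 6 empty cups to open, so the reveals don't change that 9/10; it is now spread over the 3 remaining unopened cups.
P(win by switching) = (9/10) · (1/3) = 3/10.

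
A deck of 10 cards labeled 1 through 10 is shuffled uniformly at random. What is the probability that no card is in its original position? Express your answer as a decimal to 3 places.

This is the derangement probability: permutations of 10 with no fixed point.
D(10) = 10! · (1 − 1/1! + 1/2! − ··· + (−1)^10/10!) = 1334961.
P = 1334961/3628800 = 16481/44800 ≈ 0.368.

0.368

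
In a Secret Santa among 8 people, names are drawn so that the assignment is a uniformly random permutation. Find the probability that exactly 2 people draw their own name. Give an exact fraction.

Choose which 2 of the 8 are fixed: C(8,2) = 28 ways.
The remaining 6 must have no fixed point: D(6) = 265.
P = 28·265/40320 = 53/288.

53/288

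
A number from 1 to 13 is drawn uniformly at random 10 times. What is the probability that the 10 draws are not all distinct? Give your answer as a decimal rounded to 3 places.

0.992

P(all 10 different) = 13/13 · 12/13 · ··· · 4/13 ≈ 0.008.
P(at least two equal) = 1 − 0.008 = 0.992.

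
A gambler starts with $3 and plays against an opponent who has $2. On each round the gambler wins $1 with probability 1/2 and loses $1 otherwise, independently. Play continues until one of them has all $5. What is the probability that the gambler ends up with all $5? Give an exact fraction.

With a fair step, P(i) = ½P(i−1) + ½P(i+1) with P(0)=0, P(5)=1 has the linear solution P(i) = i/5.
P(3) = 3/5.

3/5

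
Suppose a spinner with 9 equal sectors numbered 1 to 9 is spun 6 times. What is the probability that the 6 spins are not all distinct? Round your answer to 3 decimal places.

P(all 6 different) = 9/9 · 8/9 · ··· · 4/9 ≈ 0.114.
P(at least two equal) = 1 − 0.114 = 0.886.

0.886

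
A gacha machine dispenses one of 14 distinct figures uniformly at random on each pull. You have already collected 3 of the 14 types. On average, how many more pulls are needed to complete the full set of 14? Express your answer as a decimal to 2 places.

42.28

Starting from 3 distinct types, each trial gives a new one with probability (14−i)/14 when i types are held, so the wait for the next new type is 14/(14−i).
E = 14/11 + 14/10 + 14/9 + 14/8 + 14/7 + 14/6 + 14/5 + 14/4 + 14/3 + 14/2 + 14/1 = 83711/1980 ≈ 42.28.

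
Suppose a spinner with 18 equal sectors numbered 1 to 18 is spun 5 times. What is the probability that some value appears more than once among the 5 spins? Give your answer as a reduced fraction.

P(all 5 different) = 18/18 · 17/18 · ··· · 14/18 = 1190/2187.
P(at least two equal) = 1 − 1190/2187 = 997/2187.

997/2187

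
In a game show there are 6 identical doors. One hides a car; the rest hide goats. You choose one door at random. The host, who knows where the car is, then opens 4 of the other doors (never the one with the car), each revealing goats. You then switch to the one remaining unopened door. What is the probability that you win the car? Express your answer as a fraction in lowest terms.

Your original door holds the car with probability 1/6, so the other 5 collectively hold it with probability 5/6.
The host can always find 4 empty doors to open, so the reveals don't change that 5/6; it is now spread over the 1 remaining unopened door.
P(win by switching) = (5/6) · (1/1) = 5/6.

5/6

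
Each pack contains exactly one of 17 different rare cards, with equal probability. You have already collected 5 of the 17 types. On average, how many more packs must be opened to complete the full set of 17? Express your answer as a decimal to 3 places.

52.755

Starting from 5 distinct types, each trial gives a new one with probability (17−i)/17 when i types are held, so the wait for the next new type is 17/(17−i).
E = 17/12 + 17/11 + 17/10 + 17/9 + 17/8 + 17/7 + 17/6 + 17/5 + 17/4 + 17/3 + 17/2 + 17/1 = 1462357/27720 ≈ 52.755.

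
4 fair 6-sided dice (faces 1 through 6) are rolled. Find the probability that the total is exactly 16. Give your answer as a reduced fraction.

There are 6^4 = 1296 equally likely outcomes.
The number of ordered 4-tuples from {1,…,6} summing to 16 is 125.
P(sum = 16) = 125/1296.

125/1296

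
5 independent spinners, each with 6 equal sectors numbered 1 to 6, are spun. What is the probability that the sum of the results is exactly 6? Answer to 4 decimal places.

0.0006

There are 6^5 = 7776 equally likely outcomes.
The number of ordered 5-tuples from {1,…,6} summing to 6 is 5.
P(sum = 6) = 5/7776 ≈ 0.0006.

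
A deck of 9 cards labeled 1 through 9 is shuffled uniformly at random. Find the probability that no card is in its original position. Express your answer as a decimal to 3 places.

0.368

This is the derangement probability: permutations of 9 with no fixed point.
D(9) = 9! · (1 − 1/1! + 1/2! − ··· + (−1)^9/9!) = 133496.
P = 133496/362880 = 16687/45360 ≈ 0.368.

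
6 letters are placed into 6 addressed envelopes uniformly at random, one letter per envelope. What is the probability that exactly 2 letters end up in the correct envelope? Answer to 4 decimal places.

Choose which 2 of the 6 are fixed: C(6,2) = 15 ways.
The remaining 4 must have no fixed point: D(4) = 9.
P = 15·9/720 = 3/16 ≈ 0.1875.

0.1875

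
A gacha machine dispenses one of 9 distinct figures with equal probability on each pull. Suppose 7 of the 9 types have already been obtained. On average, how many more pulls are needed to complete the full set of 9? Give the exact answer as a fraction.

27/2

Starting from 7 distinct types, each trial gives a new one with probability (9−i)/9 when i types are held, so the wait for the next new type is 9/(9−i).
E = 9/2 + 9/1 = 27/2.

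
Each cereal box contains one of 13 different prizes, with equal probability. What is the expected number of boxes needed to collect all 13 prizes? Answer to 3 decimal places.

After i distinct types are collected, each trial gives a new one with probability (13−i)/13, so the expected wait for the next new type is 13/(13−i).
E = 13/13 + 13/12 + 13/11 + 13/10 + 13/9 + 13/8 + 13/7 + 13/6 + 13/5 + 13/4 + 13/3 + 13/2 + 13/1 = 1145993/27720 ≈ 41.342.

41.342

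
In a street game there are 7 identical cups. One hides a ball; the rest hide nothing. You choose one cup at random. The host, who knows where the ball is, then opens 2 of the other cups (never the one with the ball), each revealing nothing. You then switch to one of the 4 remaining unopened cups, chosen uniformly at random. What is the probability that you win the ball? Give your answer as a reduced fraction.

3/14

Your original cup holds the ball with probability 1/7, so the other 6 collectively hold it with probability 6/7.
The host can always find 2 empty cups to open, so the reveals don't change that 6/7; it is now spread over the 4 remaining unopened cups.
P(win by switching) = (6/7) · (1/4) = 3/14.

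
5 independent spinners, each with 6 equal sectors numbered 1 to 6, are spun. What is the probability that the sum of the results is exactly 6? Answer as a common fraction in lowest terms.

5/7776

There are 6^5 = 7776 equally likely outcomes.
The number of ordered 5-tuples from {1,…,6} summing to 6 is 5.
P(sum = 6) = 5/7776.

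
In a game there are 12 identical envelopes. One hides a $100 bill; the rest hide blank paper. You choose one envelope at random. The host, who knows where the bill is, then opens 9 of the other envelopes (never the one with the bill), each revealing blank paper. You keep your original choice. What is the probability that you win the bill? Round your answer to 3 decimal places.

0.083

The host can always open 9 empty envelopes regardless of your choice, so the reveals give no information about your original envelope.
P(win by staying) = 1/12 ≈ 0.083.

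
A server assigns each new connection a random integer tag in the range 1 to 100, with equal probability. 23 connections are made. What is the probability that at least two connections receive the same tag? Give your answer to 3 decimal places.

It's easier to compute the probability that all 23 are distinct.
P(all distinct) = 100/100 · 99/100 · ··· · 78/100 ≈ 0.064.
So the probability of at least one match is 1 − 0.064 = 0.936.

0.936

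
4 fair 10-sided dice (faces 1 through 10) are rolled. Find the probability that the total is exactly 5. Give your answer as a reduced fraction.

There are 10^4 = 10000 equally likely outcomes.
The number of ordered 4-tuples from {1,…,10} summing to 5 is 4.
P(sum = 5) = 4/10000 = 1/2500.

1/2500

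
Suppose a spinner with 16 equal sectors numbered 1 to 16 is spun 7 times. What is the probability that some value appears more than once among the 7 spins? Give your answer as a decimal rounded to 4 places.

P(all 7 different) = 16/16 · 15/16 · ··· · 10/16 ≈ 0.2148.
P(at least two equal) = 1 − 0.2148 = 0.7852.

0.7852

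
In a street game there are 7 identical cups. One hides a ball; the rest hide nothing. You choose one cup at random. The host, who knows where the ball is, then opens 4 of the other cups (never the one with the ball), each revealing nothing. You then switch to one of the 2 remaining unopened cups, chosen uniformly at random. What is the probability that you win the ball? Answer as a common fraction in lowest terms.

Your original cup holds the ball with probability 1/7, so the other 6 collectively hold it with probability 6/7.
The host can always find 4 empty cups to open, so the reveals don't change that 6/7; it is now spread over the 2 remaining unopened cups.
P(win by switching) = (6/7) · (1/2) = 3/7.

3/7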